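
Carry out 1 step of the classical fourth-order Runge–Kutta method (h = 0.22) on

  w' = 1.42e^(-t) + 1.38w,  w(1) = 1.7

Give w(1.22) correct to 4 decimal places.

RK4: k1 = f(t_n, w_n); k2 = f(t_n + h/2, w_n + (h/2)·k1); k3 = f(t_n + h/2, w_n + (h/2)·k2); k4 = f(t_n + h, w_n + h·k3); w_{n+1} = w_n + (h/6)·(k1 + 2k2 + 2k3 + k4).
t=1.000000, w=1.700000:
  k1 = f(1.000000, 1.700000) = 2.868389
  k2 = f(1.110000, 2.015523) = 3.249395
  k3 = f(1.110000, 2.057433) = 3.307232
  k4 = f(1.220000, 2.427591) = 3.769302
  w ← 1.700000 + (0.22/6)·(k1 + 2k2 + 2k3 + k4) = 2.424201
w(1.22) ≈ 2.4242

2.4242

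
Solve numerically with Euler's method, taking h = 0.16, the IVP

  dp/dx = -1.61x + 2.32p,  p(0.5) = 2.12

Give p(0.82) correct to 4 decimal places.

3.6394

Euler: p_{n+1} = p_n + h·f(x_n, p_n).
x=0.500000, p=2.120000: f=4.113400 → p ← 2.120000 + 0.16·4.113400 = 2.778144
x=0.660000, p=2.778144: f=5.382694 → p ← 2.778144 + 0.16·5.382694 = 3.639375
p(0.82) ≈ 3.6394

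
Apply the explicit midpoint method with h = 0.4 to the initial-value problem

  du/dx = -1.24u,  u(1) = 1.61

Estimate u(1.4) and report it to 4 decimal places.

Midpoint: k1 = f(x_n, u_n); k2 = f(x_n + h/2, u_n + (h/2)·k1); u_{n+1} = u_n + h·k2.
x=1.000000, u=1.610000:
  k1 = f(1.000000, 1.610000) = -1.996400
  k2 = f(1.200000, 1.210720) = -1.501293
  u ← 1.610000 + 0.4·(-1.501293) = 1.009483
u(1.4) ≈ 1.0095

1.0095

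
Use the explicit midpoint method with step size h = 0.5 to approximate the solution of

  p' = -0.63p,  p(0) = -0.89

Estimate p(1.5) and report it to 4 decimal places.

-0.3528

Midpoint: k1 = f(s_n, p_n); k2 = f(s_n + h/2, p_n + (h/2)·k1); p_{n+1} = p_n + h·k2.
s=0.000000, p=-0.890000:
  k1 = f(0.000000, -0.890000) = 0.560700
  k2 = f(0.250000, -0.749825) = 0.472390
  p ← -0.890000 + 0.5·0.472390 = -0.653805
s=0.500000, p=-0.653805:
  k1 = f(0.500000, -0.653805) = 0.411897
  k2 = f(0.750000, -0.550831) = 0.347023
  p ← -0.653805 + 0.5·0.347023 = -0.480293
s=1.000000, p=-0.480293:
  k1 = f(1.000000, -0.480293) = 0.302585
  k2 = f(1.250000, -0.404647) = 0.254928
  p ← -0.480293 + 0.5·0.254928 = -0.352830
p(1.5) ≈ -0.3528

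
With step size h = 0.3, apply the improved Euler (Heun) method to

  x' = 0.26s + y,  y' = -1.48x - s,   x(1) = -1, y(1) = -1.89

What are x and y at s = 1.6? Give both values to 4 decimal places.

Heun on (x,y): k1 = f(s_n, state_n); k2 = f(s_n + h, state_n + h·k1); state_{n+1} = state_n + (h/2)·(k1 + k2).
1.000000: (-1.000000, -1.890000)
  k1 = (-1.630000, 0.480000)
  predictor → (-1.489000, -1.746000)
  k2 = (-1.408000, 0.903720)
  → (-1.455700, -1.682442)
1.300000: (-1.455700, -1.682442)
  k1 = (-1.344442, 0.854436)
  predictor → (-1.859033, -1.426111)
  k2 = (-1.010111, 1.151368)
  → (-1.808883, -1.381571)
(x(1.6), y(1.6)) ≈ (-1.8089, -1.3816)

-1.8089, -1.3816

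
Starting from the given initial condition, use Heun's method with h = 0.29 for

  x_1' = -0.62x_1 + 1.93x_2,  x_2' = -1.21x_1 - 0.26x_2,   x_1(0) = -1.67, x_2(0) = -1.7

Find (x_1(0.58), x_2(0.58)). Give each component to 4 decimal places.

Heun on (x_1,x_2): k1 = f(t_n, state_n); k2 = f(t_n + h, state_n + h·k1); state_{n+1} = state_n + (h/2)·(k1 + k2).
0.000000: (-1.670000, -1.700000)
  k1 = (-2.245600, 2.462700)
  predictor → (-2.321224, -0.985817)
  k2 = (-0.463468, 3.064993)
  → (-2.062815, -0.898484)
0.290000: (-2.062815, -0.898484)
  k1 = (-0.455130, 2.729612)
  predictor → (-2.194802, -0.106897)
  k2 = (1.154466, 2.683504)
  → (-1.961411, -0.113583)
(x_1(0.58), x_2(0.58)) ≈ (-1.9614, -0.1136)

-1.9614, -0.1136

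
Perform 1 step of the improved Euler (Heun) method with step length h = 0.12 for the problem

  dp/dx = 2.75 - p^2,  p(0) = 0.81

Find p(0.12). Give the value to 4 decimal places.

Heun: k1 = f(x_n, p_n); k2 = f(x_n + h, p_n + h·k1); p_{n+1} = p_n + (h/2)·(k1 + k2).
x=0.000000, p=0.810000:
  k1 = f(0.000000, 0.810000) = 2.093900
  k2 = f(0.120000, 1.061268) = 1.623710
  p ← 0.810000 + (0.12/2)·(2.093900 + 1.623710) = 1.033057
p(0.12) ≈ 1.0331

1.0331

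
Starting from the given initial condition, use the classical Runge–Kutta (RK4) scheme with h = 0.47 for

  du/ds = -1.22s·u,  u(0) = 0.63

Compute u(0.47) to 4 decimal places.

0.5506

RK4: k1 = f(s_n, u_n); k2 = f(s_n + h/2, u_n + (h/2)·k1); k3 = f(s_n + h/2, u_n + (h/2)·k2); k4 = f(s_n + h, u_n + h·k3); u_{n+1} = u_n + (h/6)·(k1 + 2k2 + 2k3 + k4).
s=0.000000, u=0.630000:
  k1 = f(0.000000, 0.630000) = 0.000000
  k2 = f(0.235000, 0.630000) = -0.180621
  k3 = f(0.235000, 0.587554) = -0.168452
  k4 = f(0.470000, 0.550828) = -0.315845
  u ← 0.630000 + (0.47/6)·(k1 + 2k2 + 2k3 + k4) = 0.550571
u(0.47) ≈ 0.5506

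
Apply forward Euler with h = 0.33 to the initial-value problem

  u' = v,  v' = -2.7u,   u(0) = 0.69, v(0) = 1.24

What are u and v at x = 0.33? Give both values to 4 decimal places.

1.0992, 0.6252

Euler on (u,v): u_{n+1} = u_n + h·u', v_{n+1} = v_n + h·v'.
0.000000: (0.690000, 1.240000); f=(1.240000, -1.863000) → (1.099200, 0.625210)
(u(0.33), v(0.33)) ≈ (1.0992, 0.6252)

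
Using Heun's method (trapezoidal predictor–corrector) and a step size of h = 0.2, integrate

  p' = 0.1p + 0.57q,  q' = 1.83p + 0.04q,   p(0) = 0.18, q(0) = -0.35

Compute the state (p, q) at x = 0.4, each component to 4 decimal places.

Heun on (p,q): k1 = f(x_n, state_n); k2 = f(x_n + h, state_n + h·k1); state_{n+1} = state_n + (h/2)·(k1 + k2).
0.000000: (0.180000, -0.350000)
  k1 = (-0.181500, 0.315400)
  predictor → (0.143700, -0.286920)
  k2 = (-0.149174, 0.251494)
  → (0.146933, -0.293311)
0.200000: (0.146933, -0.293311)
  k1 = (-0.152494, 0.257154)
  predictor → (0.116434, -0.241880)
  k2 = (-0.126228, 0.203399)
  → (0.119060, -0.247255)
(p(0.4), q(0.4)) ≈ (0.1191, -0.2473)

0.1191, -0.2473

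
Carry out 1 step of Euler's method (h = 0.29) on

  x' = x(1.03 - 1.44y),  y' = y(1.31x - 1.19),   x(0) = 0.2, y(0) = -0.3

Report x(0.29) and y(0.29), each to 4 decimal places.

Euler on (x,y): x_{n+1} = x_n + h·x', y_{n+1} = y_n + h·y'.
0.000000: (0.200000, -0.300000); f=(0.292400, 0.278400) → (0.284796, -0.219264)
(x(0.29), y(0.29)) ≈ (0.2848, -0.2193)

0.2848, -0.2193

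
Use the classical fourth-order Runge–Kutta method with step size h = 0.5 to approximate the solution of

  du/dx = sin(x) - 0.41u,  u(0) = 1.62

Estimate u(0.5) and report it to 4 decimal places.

1.4341

RK4: k1 = f(x_n, u_n); k2 = f(x_n + h/2, u_n + (h/2)·k1); k3 = f(x_n + h/2, u_n + (h/2)·k2); k4 = f(x_n + h, u_n + h·k3); u_{n+1} = u_n + (h/6)·(k1 + 2k2 + 2k3 + k4).
x=0.000000, u=1.620000:
  k1 = f(0.000000, 1.620000) = -0.664200
  k2 = f(0.250000, 1.453950) = -0.348716
  k3 = f(0.250000, 1.532821) = -0.381053
  k4 = f(0.500000, 1.429474) = -0.106659
  u ← 1.620000 + (0.5/6)·(k1 + 2k2 + 2k3 + k4) = 1.434134
u(0.5) ≈ 1.4341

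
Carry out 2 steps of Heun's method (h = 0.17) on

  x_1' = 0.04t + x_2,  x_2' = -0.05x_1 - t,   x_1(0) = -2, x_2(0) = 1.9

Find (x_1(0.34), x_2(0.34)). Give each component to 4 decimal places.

-1.3513, 1.8707

Heun on (x_1,x_2): k1 = f(t_n, state_n); k2 = f(t_n + h, state_n + h·k1); state_{n+1} = state_n + (h/2)·(k1 + k2).
0.000000: (-2.000000, 1.900000)
  k1 = (1.900000, 0.100000)
  predictor → (-1.677000, 1.917000)
  k2 = (1.923800, -0.086150)
  → (-1.674977, 1.901177)
0.170000: (-1.674977, 1.901177)
  k1 = (1.907977, -0.086251)
  predictor → (-1.350621, 1.886515)
  k2 = (1.900115, -0.272469)
  → (-1.351289, 1.870686)
(x_1(0.34), x_2(0.34)) ≈ (-1.3513, 1.8707)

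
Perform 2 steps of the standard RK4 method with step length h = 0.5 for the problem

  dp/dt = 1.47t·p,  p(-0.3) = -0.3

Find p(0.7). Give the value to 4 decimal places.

RK4: k1 = f(t_n, p_n); k2 = f(t_n + h/2, p_n + (h/2)·k1); k3 = f(t_n + h/2, p_n + (h/2)·k2); k4 = f(t_n + h, p_n + h·k3); p_{n+1} = p_n + (h/6)·(k1 + 2k2 + 2k3 + k4).
t=-0.300000, p=-0.300000:
  k1 = f(-0.300000, -0.300000) = 0.132300
  k2 = f(-0.050000, -0.266925) = 0.019619
  k3 = f(-0.050000, -0.295095) = 0.021690
  k4 = f(0.200000, -0.289155) = -0.085012
  p ← -0.300000 + (0.5/6)·(k1 + 2k2 + 2k3 + k4) = -0.289175
t=0.200000, p=-0.289175:
  k1 = f(0.200000, -0.289175) = -0.085017
  k2 = f(0.450000, -0.310429) = -0.205349
  k3 = f(0.450000, -0.340512) = -0.225249
  k4 = f(0.700000, -0.401799) = -0.413451
  p ← -0.289175 + (0.5/6)·(k1 + 2k2 + 2k3 + k4) = -0.402480
p(0.7) ≈ -0.4025

-0.4025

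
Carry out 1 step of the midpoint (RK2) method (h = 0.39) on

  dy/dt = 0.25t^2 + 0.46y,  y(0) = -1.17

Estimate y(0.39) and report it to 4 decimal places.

Midpoint: k1 = f(t_n, y_n); k2 = f(t_n + h/2, y_n + (h/2)·k1); y_{n+1} = y_n + h·k2.
t=0.000000, y=-1.170000:
  k1 = f(0.000000, -1.170000) = -0.538200
  k2 = f(0.195000, -1.274949) = -0.576970
  y ← -1.170000 + 0.39·(-0.576970) = -1.395018
y(0.39) ≈ -1.3950

-1.3950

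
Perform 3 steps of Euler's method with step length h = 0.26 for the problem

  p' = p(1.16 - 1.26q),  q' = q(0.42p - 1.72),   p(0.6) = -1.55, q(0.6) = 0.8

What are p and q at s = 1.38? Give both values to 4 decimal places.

Euler on (p,q): p_{n+1} = p_n + h·p', q_{n+1} = q_n + h·q'.
0.600000: (-1.550000, 0.800000); f=(-0.235600, -1.896800) → (-1.611256, 0.306832)
0.860000: (-1.611256, 0.306832); f=(-1.246132, -0.735393) → (-1.935250, 0.115630)
1.120000: (-1.935250, 0.115630); f=(-1.962937, -0.292868) → (-2.445614, 0.039484)
(p(1.38), q(1.38)) ≈ (-2.4456, 0.0395)

-2.4456, 0.0395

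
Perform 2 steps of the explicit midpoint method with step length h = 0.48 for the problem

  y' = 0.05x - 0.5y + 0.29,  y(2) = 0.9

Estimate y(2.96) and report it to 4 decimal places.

Midpoint: k1 = f(x_n, y_n); k2 = f(x_n + h/2, y_n + (h/2)·k1); y_{n+1} = y_n + h·k2.
x=2.000000, y=0.900000:
  k1 = f(2.000000, 0.900000) = -0.060000
  k2 = f(2.240000, 0.885600) = -0.040800
  y ← 0.900000 + 0.48·(-0.040800) = 0.880416
x=2.480000, y=0.880416:
  k1 = f(2.480000, 0.880416) = -0.026208
  k2 = f(2.720000, 0.874126) = -0.011063
  y ← 0.880416 + 0.48·(-0.011063) = 0.875106
y(2.96) ≈ 0.8751

0.8751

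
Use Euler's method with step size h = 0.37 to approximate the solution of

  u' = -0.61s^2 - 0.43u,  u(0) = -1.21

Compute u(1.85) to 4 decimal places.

-1.3427

Euler: u_{n+1} = u_n + h·f(s_n, u_n).
s=0.000000, u=-1.210000: f=0.520300 → u ← -1.210000 + 0.37·0.520300 = -1.017489
s=0.370000, u=-1.017489: f=0.354011 → u ← -1.017489 + 0.37·0.354011 = -0.886505
s=0.740000, u=-0.886505: f=0.047161 → u ← -0.886505 + 0.37·0.047161 = -0.869055
s=1.110000, u=-0.869055: f=-0.377887 → u ← -0.869055 + 0.37·(-0.377887) = -1.008874
s=1.480000, u=-1.008874: f=-0.902328 → u ← -1.008874 + 0.37·(-0.902328) = -1.342735
u(1.85) ≈ -1.3427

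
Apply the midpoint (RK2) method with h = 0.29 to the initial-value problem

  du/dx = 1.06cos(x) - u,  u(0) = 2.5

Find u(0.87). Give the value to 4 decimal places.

Midpoint: k1 = f(x_n, u_n); k2 = f(x_n + h/2, u_n + (h/2)·k1); u_{n+1} = u_n + h·k2.
x=0.000000, u=2.500000:
  k1 = f(0.000000, 2.500000) = -1.440000
  k2 = f(0.145000, 2.291200) = -1.242324
  u ← 2.500000 + 0.29·(-1.242324) = 2.139726
x=0.290000, u=2.139726:
  k1 = f(0.290000, 2.139726) = -1.123988
  k2 = f(0.435000, 1.976748) = -1.015466
  u ← 2.139726 + 0.29·(-1.015466) = 1.845241
x=0.580000, u=1.845241:
  k1 = f(0.580000, 1.845241) = -0.958591
  k2 = f(0.725000, 1.706245) = -0.912836
  u ← 1.845241 + 0.29·(-0.912836) = 1.580519
u(0.87) ≈ 1.5805

1.5805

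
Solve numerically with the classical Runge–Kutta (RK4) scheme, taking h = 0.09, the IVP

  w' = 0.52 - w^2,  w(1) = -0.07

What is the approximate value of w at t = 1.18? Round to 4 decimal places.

RK4: k1 = f(t_n, w_n); k2 = f(t_n + h/2, w_n + (h/2)·k1); k3 = f(t_n + h/2, w_n + (h/2)·k2); k4 = f(t_n + h, w_n + h·k3); w_{n+1} = w_n + (h/6)·(k1 + 2k2 + 2k3 + k4).
t=1.000000, w=-0.070000:
  k1 = f(1.000000, -0.070000) = 0.515100
  k2 = f(1.045000, -0.046821) = 0.517808
  k3 = f(1.045000, -0.046699) = 0.517819
  k4 = f(1.090000, -0.023396) = 0.519453
  w ← -0.070000 + (0.09/6)·(k1 + 2k2 + 2k3 + k4) = -0.023413
t=1.090000, w=-0.023413:
  k1 = f(1.090000, -0.023413) = 0.519452
  k2 = f(1.135000, -0.000038) = 0.520000
  k3 = f(1.135000, -0.000013) = 0.520000
  k4 = f(1.180000, 0.023387) = 0.519453
  w ← -0.023413 + (0.09/6)·(k1 + 2k2 + 2k3 + k4) = 0.023371
w(1.18) ≈ 0.0234

0.0234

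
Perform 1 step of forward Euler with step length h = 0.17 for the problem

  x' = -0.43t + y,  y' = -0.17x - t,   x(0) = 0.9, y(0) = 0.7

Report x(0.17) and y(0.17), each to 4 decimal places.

1.0190, 0.6740

Euler on (x,y): x_{n+1} = x_n + h·x', y_{n+1} = y_n + h·y'.
0.000000: (0.900000, 0.700000); f=(0.700000, -0.153000) → (1.019000, 0.673990)
(x(0.17), y(0.17)) ≈ (1.0190, 0.6740)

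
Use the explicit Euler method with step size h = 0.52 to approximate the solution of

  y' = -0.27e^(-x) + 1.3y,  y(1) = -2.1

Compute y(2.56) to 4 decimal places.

-10.1013

Euler: y_{n+1} = y_n + h·f(x_n, y_n).
x=1.000000, y=-2.100000: f=-2.829327 → y ← -2.100000 + 0.52·(-2.829327) = -3.571250
x=1.520000, y=-3.571250: f=-4.701678 → y ← -3.571250 + 0.52·(-4.701678) = -6.016123
x=2.040000, y=-6.016123: f=-7.856067 → y ← -6.016123 + 0.52·(-7.856067) = -10.101278
y(2.56) ≈ -10.1013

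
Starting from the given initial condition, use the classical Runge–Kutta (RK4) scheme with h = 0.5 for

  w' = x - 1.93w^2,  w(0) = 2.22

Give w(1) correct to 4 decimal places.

-13.7474

RK4: k1 = f(x_n, w_n); k2 = f(x_n + h/2, w_n + (h/2)·k1); k3 = f(x_n + h/2, w_n + (h/2)·k2); k4 = f(x_n + h, w_n + h·k3); w_{n+1} = w_n + (h/6)·(k1 + 2k2 + 2k3 + k4).
x=0.000000, w=2.220000:
  k1 = f(0.000000, 2.220000) = -9.511812
  k2 = f(0.250000, -0.157953) = 0.201848
  k3 = f(0.250000, 2.270462) = -9.699146
  k4 = f(0.500000, -2.629573) = -12.845282
  w ← 2.220000 + (0.5/6)·(k1 + 2k2 + 2k3 + k4) = -1.225974
x=0.500000, w=-1.225974:
  k1 = f(0.500000, -1.225974) = -2.400814
  k2 = f(0.750000, -1.826178) = -5.686405
  k3 = f(0.750000, -2.647575) = -12.778634
  k4 = f(1.000000, -7.615291) = -110.925831
  w ← -1.225974 + (0.5/6)·(k1 + 2k2 + 2k3 + k4) = -13.747368
w(1) ≈ -13.7474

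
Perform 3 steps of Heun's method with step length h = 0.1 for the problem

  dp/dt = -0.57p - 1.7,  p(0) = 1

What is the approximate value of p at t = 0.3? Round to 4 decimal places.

0.3744

Heun: k1 = f(t_n, p_n); k2 = f(t_n + h, p_n + h·k1); p_{n+1} = p_n + (h/2)·(k1 + k2).
t=0.000000, p=1.000000:
  k1 = f(0.000000, 1.000000) = -2.270000
  k2 = f(0.100000, 0.773000) = -2.140610
  p ← 1.000000 + (0.1/2)·(-2.270000 + (-2.140610)) = 0.779470
t=0.100000, p=0.779470:
  k1 = f(0.100000, 0.779470) = -2.144298
  k2 = f(0.200000, 0.565040) = -2.022073
  p ← 0.779470 + (0.1/2)·(-2.144298 + (-2.022073)) = 0.571151
t=0.200000, p=0.571151:
  k1 = f(0.200000, 0.571151) = -2.025556
  k2 = f(0.300000, 0.368595) = -1.910099
  p ← 0.571151 + (0.1/2)·(-2.025556 + (-1.910099)) = 0.374368
p(0.3) ≈ 0.3744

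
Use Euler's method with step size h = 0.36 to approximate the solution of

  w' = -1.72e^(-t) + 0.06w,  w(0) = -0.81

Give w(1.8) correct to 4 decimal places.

Euler: w_{n+1} = w_n + h·f(t_n, w_n).
t=0.000000, w=-0.810000: f=-1.768600 → w ← -0.810000 + 0.36·(-1.768600) = -1.446696
t=0.360000, w=-1.446696: f=-1.286805 → w ← -1.446696 + 0.36·(-1.286805) = -1.909946
t=0.720000, w=-1.909946: f=-0.951811 → w ← -1.909946 + 0.36·(-0.951811) = -2.252598
t=1.080000, w=-2.252598: f=-0.719260 → w ← -2.252598 + 0.36·(-0.719260) = -2.511531
t=1.440000, w=-2.511531: f=-0.558208 → w ← -2.511531 + 0.36·(-0.558208) = -2.712486
w(1.8) ≈ -2.7125

-2.7125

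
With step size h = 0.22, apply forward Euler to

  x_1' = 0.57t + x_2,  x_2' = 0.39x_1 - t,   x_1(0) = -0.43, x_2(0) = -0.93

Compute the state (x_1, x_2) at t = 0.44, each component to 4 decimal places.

-0.8197, -1.0697

Euler on (x_1,x_2): x_1_{n+1} = x_1_n + h·x_1', x_2_{n+1} = x_2_n + h·x_2'.
0.000000: (-0.430000, -0.930000); f=(-0.930000, -0.167700) → (-0.634600, -0.966894)
0.220000: (-0.634600, -0.966894); f=(-0.841494, -0.467494) → (-0.819729, -1.069743)
(x_1(0.44), x_2(0.44)) ≈ (-0.8197, -1.0697)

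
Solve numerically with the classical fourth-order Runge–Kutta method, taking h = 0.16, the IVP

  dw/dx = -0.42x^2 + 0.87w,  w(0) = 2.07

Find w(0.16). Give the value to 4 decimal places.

RK4: k1 = f(x_n, w_n); k2 = f(x_n + h/2, w_n + (h/2)·k1); k3 = f(x_n + h/2, w_n + (h/2)·k2); k4 = f(x_n + h, w_n + h·k3); w_{n+1} = w_n + (h/6)·(k1 + 2k2 + 2k3 + k4).
x=0.000000, w=2.070000:
  k1 = f(0.000000, 2.070000) = 1.800900
  k2 = f(0.080000, 2.214072) = 1.923555
  k3 = f(0.080000, 2.223884) = 1.932091
  k4 = f(0.160000, 2.379135) = 2.059095
  w ← 2.070000 + (0.16/6)·(k1 + 2k2 + 2k3 + k4) = 2.378568
w(0.16) ≈ 2.3786

2.3786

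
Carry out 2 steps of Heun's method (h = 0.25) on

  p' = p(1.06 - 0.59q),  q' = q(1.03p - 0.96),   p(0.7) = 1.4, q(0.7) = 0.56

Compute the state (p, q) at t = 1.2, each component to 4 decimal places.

Heun on (p,q): k1 = f(t_n, state_n); k2 = f(t_n + h, state_n + h·k1); state_{n+1} = state_n + (h/2)·(k1 + k2).
0.700000: (1.400000, 0.560000)
  k1 = (1.021440, 0.269920)
  predictor → (1.655360, 0.627480)
  k2 = (1.141845, 0.467486)
  → (1.670411, 0.652176)
0.950000: (1.670411, 0.652176)
  k1 = (1.127889, 0.495995)
  predictor → (1.952383, 0.776174)
  k2 = (1.175446, 0.815724)
  → (1.958328, 0.816141)
(p(1.2), q(1.2)) ≈ (1.9583, 0.8161)

1.9583, 0.8161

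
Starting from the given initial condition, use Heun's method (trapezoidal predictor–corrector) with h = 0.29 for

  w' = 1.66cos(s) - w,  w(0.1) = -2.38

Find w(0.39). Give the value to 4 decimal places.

Heun: k1 = f(s_n, w_n); k2 = f(s_n + h, w_n + h·k1); w_{n+1} = w_n + (h/2)·(k1 + k2).
s=0.100000, w=-2.380000:
  k1 = f(0.100000, -2.380000) = 4.031707
  k2 = f(0.390000, -1.210805) = 2.746154
  w ← -2.380000 + (0.29/2)·(4.031707 + 2.746154) = -1.397210
w(0.39) ≈ -1.3972

-1.3972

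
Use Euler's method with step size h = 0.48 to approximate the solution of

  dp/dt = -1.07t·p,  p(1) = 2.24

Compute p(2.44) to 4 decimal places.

Euler: p_{n+1} = p_n + h·f(t_n, p_n).
t=1.000000, p=2.240000: f=-2.396800 → p ← 2.240000 + 0.48·(-2.396800) = 1.089536
t=1.480000, p=1.089536: f=-1.725389 → p ← 1.089536 + 0.48·(-1.725389) = 0.261349
t=1.960000, p=0.261349: f=-0.548101 → p ← 0.261349 + 0.48·(-0.548101) = -0.001740
p(2.44) ≈ -0.0017

-0.0017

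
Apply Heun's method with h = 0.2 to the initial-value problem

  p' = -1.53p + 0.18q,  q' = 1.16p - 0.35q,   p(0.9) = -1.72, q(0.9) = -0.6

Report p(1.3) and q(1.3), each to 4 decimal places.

-0.9936, -1.0745

Heun on (p,q): k1 = f(x_n, state_n); k2 = f(x_n + h, state_n + h·k1); state_{n+1} = state_n + (h/2)·(k1 + k2).
0.900000: (-1.720000, -0.600000)
  k1 = (2.523600, -1.785200)
  predictor → (-1.215280, -0.957040)
  k2 = (1.687111, -1.074761)
  → (-1.298929, -0.885996)
1.100000: (-1.298929, -0.885996)
  k1 = (1.827882, -1.196659)
  predictor → (-0.933353, -1.125328)
  k2 = (1.225470, -0.688824)
  → (-0.993594, -1.074544)
(p(1.3), q(1.3)) ≈ (-0.9936, -1.0745)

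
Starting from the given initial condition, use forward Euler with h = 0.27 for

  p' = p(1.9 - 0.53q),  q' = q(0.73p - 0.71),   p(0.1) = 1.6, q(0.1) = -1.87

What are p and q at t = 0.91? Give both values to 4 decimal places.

Euler on (p,q): p_{n+1} = p_n + h·p', q_{n+1} = q_n + h·q'.
0.100000: (1.600000, -1.870000); f=(4.625760, -0.856460) → (2.848955, -2.101244)
0.370000: (2.848955, -2.101244); f=(8.585781, -2.878153) → (5.167116, -2.878345)
0.640000: (5.167116, -2.878345); f=(17.700075, -8.813478) → (9.946136, -5.257985)
(p(0.91), q(0.91)) ≈ (9.9461, -5.2580)

9.9461, -5.2580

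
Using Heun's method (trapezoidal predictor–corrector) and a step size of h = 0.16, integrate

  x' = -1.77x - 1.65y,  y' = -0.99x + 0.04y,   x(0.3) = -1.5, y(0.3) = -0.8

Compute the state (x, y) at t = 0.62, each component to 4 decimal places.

-0.6256, -0.4996

Heun on (x,y): k1 = f(t_n, state_n); k2 = f(t_n + h, state_n + h·k1); state_{n+1} = state_n + (h/2)·(k1 + k2).
0.300000: (-1.500000, -0.800000)
  k1 = (3.975000, 1.453000)
  predictor → (-0.864000, -0.567520)
  k2 = (2.465688, 0.832659)
  → (-0.984745, -0.617147)
0.460000: (-0.984745, -0.617147)
  k1 = (2.761292, 0.950212)
  predictor → (-0.542938, -0.465113)
  k2 = (1.728438, 0.518904)
  → (-0.625567, -0.499618)
(x(0.62), y(0.62)) ≈ (-0.6256, -0.4996)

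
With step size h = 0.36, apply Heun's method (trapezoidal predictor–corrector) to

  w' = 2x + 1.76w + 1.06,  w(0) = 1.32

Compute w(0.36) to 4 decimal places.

3.0534

Heun: k1 = f(x_n, w_n); k2 = f(x_n + h, w_n + h·k1); w_{n+1} = w_n + (h/2)·(k1 + k2).
x=0.000000, w=1.320000:
  k1 = f(0.000000, 1.320000) = 3.383200
  k2 = f(0.360000, 2.537952) = 6.246796
  w ← 1.320000 + (0.36/2)·(3.383200 + 6.246796) = 3.053399
w(0.36) ≈ 3.0534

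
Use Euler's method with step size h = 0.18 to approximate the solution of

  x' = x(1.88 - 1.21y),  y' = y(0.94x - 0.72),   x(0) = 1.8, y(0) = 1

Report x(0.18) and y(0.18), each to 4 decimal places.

2.0171, 1.1750

Euler on (x,y): x_{n+1} = x_n + h·x', y_{n+1} = y_n + h·y'.
0.000000: (1.800000, 1.000000); f=(1.206000, 0.972000) → (2.017080, 1.174960)
(x(0.18), y(0.18)) ≈ (2.0171, 1.1750)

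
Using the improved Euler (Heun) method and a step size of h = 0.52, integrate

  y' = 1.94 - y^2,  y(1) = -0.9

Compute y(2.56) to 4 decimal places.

1.0228

Heun: k1 = f(t_n, y_n); k2 = f(t_n + h, y_n + h·k1); y_{n+1} = y_n + (h/2)·(k1 + k2).
t=1.000000, y=-0.900000:
  k1 = f(1.000000, -0.900000) = 1.130000
  k2 = f(1.520000, -0.312400) = 1.842406
  y ← -0.900000 + (0.52/2)·(1.130000 + 1.842406) = -0.127174
t=1.520000, y=-0.127174:
  k1 = f(1.520000, -0.127174) = 1.923827
  k2 = f(2.040000, 0.873215) = 1.177495
  y ← -0.127174 + (0.52/2)·(1.923827 + 1.177495) = 0.679169
t=2.040000, y=0.679169:
  k1 = f(2.040000, 0.679169) = 1.478729
  k2 = f(2.560000, 1.448108) = -0.157018
  y ← 0.679169 + (0.52/2)·(1.478729 + (-0.157018)) = 1.022814
y(2.56) ≈ 1.0228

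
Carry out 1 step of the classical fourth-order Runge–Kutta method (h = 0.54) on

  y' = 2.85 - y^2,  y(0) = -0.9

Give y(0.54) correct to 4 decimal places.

RK4: k1 = f(x_n, y_n); k2 = f(x_n + h/2, y_n + (h/2)·k1); k3 = f(x_n + h/2, y_n + (h/2)·k2); k4 = f(x_n + h, y_n + h·k3); y_{n+1} = y_n + (h/6)·(k1 + 2k2 + 2k3 + k4).
x=0.000000, y=-0.900000:
  k1 = f(0.000000, -0.900000) = 2.040000
  k2 = f(0.270000, -0.349200) = 2.728059
  k3 = f(0.270000, -0.163424) = 2.823293
  k4 = f(0.540000, 0.624578) = 2.459902
  y ← -0.900000 + (0.54/6)·(k1 + 2k2 + 2k3 + k4) = 0.504235
y(0.54) ≈ 0.5042

0.5042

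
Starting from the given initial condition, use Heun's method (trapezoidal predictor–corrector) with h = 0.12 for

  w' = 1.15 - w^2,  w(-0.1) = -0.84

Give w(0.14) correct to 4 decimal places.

-0.7109

Heun: k1 = f(s_n, w_n); k2 = f(s_n + h, w_n + h·k1); w_{n+1} = w_n + (h/2)·(k1 + k2).
s=-0.100000, w=-0.840000:
  k1 = f(-0.100000, -0.840000) = 0.444400
  k2 = f(0.020000, -0.786672) = 0.531147
  w ← -0.840000 + (0.12/2)·(0.444400 + 0.531147) = -0.781467
s=0.020000, w=-0.781467:
  k1 = f(0.020000, -0.781467) = 0.539309
  k2 = f(0.140000, -0.716750) = 0.636269
  w ← -0.781467 + (0.12/2)·(0.539309 + 0.636269) = -0.710932
w(0.14) ≈ -0.7109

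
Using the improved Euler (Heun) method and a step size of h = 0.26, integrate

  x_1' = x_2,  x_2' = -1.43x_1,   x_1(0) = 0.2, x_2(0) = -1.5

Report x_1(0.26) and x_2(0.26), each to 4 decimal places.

Heun on (x_1,x_2): k1 = f(t_n, state_n); k2 = f(t_n + h, state_n + h·k1); state_{n+1} = state_n + (h/2)·(k1 + k2).
0.000000: (0.200000, -1.500000)
  k1 = (-1.500000, -0.286000)
  predictor → (-0.190000, -1.574360)
  k2 = (-1.574360, 0.271700)
  → (-0.199667, -1.501859)
(x_1(0.26), x_2(0.26)) ≈ (-0.1997, -1.5019)

-0.1997, -1.5019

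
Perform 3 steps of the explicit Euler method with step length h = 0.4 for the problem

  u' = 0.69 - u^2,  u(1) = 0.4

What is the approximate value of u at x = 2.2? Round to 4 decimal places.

Euler: u_{n+1} = u_n + h·f(x_n, u_n).
x=1.000000, u=0.400000: f=0.530000 → u ← 0.400000 + 0.4·0.530000 = 0.612000
x=1.400000, u=0.612000: f=0.315456 → u ← 0.612000 + 0.4·0.315456 = 0.738182
x=1.800000, u=0.738182: f=0.145087 → u ← 0.738182 + 0.4·0.145087 = 0.796217
u(2.2) ≈ 0.7962

0.7962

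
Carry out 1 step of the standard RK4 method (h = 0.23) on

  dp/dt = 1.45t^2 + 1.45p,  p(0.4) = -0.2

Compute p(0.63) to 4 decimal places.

-0.1750

RK4: k1 = f(t_n, p_n); k2 = f(t_n + h/2, p_n + (h/2)·k1); k3 = f(t_n + h/2, p_n + (h/2)·k2); k4 = f(t_n + h, p_n + h·k3); p_{n+1} = p_n + (h/6)·(k1 + 2k2 + 2k3 + k4).
t=0.400000, p=-0.200000:
  k1 = f(0.400000, -0.200000) = -0.058000
  k2 = f(0.515000, -0.206670) = 0.084905
  k3 = f(0.515000, -0.190236) = 0.108734
  k4 = f(0.630000, -0.174991) = 0.321768
  p ← -0.200000 + (0.23/6)·(k1 + 2k2 + 2k3 + k4) = -0.175043
p(0.63) ≈ -0.1750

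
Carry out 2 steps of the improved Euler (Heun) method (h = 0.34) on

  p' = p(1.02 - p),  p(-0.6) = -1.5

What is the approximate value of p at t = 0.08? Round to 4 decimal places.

Heun: k1 = f(t_n, p_n); k2 = f(t_n + h, p_n + h·k1); p_{n+1} = p_n + (h/2)·(k1 + k2).
t=-0.600000, p=-1.500000:
  k1 = f(-0.600000, -1.500000) = -3.780000
  k2 = f(-0.260000, -2.785200) = -10.598243
  p ← -1.500000 + (0.34/2)·(-3.780000 + (-10.598243)) = -3.944301
t=-0.260000, p=-3.944301:
  k1 = f(-0.260000, -3.944301) = -19.580700
  k2 = f(0.080000, -10.601739) = -123.210652
  p ← -3.944301 + (0.34/2)·(-19.580700 + (-123.210652)) = -28.218831
p(0.08) ≈ -28.2188

-28.2188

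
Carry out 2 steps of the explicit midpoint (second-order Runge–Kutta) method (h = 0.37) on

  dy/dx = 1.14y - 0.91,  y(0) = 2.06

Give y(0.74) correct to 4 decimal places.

3.6781

Midpoint: k1 = f(x_n, y_n); k2 = f(x_n + h/2, y_n + (h/2)·k1); y_{n+1} = y_n + h·k2.
x=0.000000, y=2.060000:
  k1 = f(0.000000, 2.060000) = 1.438400
  k2 = f(0.185000, 2.326104) = 1.741759
  y ← 2.060000 + 0.37·1.741759 = 2.704451
x=0.370000, y=2.704451:
  k1 = f(0.370000, 2.704451) = 2.173074
  k2 = f(0.555000, 3.106469) = 2.631375
  y ← 2.704451 + 0.37·2.631375 = 3.678059
y(0.74) ≈ 3.6781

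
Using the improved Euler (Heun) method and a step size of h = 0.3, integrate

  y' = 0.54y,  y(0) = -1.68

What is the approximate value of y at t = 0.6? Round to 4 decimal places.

Heun: k1 = f(t_n, y_n); k2 = f(t_n + h, y_n + h·k1); y_{n+1} = y_n + (h/2)·(k1 + k2).
t=0.000000, y=-1.680000:
  k1 = f(0.000000, -1.680000) = -0.907200
  k2 = f(0.300000, -1.952160) = -1.054166
  y ← -1.680000 + (0.3/2)·(-0.907200 + (-1.054166)) = -1.974205
t=0.300000, y=-1.974205:
  k1 = f(0.300000, -1.974205) = -1.066071
  k2 = f(0.600000, -2.294026) = -1.238774
  y ← -1.974205 + (0.3/2)·(-1.066071 + (-1.238774)) = -2.319932
y(0.6) ≈ -2.3199

-2.3199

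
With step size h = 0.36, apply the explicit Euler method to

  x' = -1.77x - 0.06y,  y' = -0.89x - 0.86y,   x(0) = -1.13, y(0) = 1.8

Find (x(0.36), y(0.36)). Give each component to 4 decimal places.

Euler on (x,y): x_{n+1} = x_n + h·x', y_{n+1} = y_n + h·y'.
0.000000: (-1.130000, 1.800000); f=(1.892100, -0.542300) → (-0.448844, 1.604772)
(x(0.36), y(0.36)) ≈ (-0.4488, 1.6048)

-0.4488, 1.6048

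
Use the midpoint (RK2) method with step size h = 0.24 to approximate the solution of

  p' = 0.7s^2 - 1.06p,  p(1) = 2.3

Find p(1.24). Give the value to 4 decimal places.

Midpoint: k1 = f(s_n, p_n); k2 = f(s_n + h/2, p_n + (h/2)·k1); p_{n+1} = p_n + h·k2.
s=1.000000, p=2.300000:
  k1 = f(1.000000, 2.300000) = -1.738000
  k2 = f(1.120000, 2.091440) = -1.338846
  p ← 2.300000 + 0.24·(-1.338846) = 1.978677
p(1.24) ≈ 1.9787

1.9787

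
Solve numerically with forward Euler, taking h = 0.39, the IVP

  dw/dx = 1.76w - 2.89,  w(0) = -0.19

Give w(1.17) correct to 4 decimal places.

Euler: w_{n+1} = w_n + h·f(x_n, w_n).
x=0.000000, w=-0.190000: f=-3.224400 → w ← -0.190000 + 0.39·(-3.224400) = -1.447516
x=0.390000, w=-1.447516: f=-5.437628 → w ← -1.447516 + 0.39·(-5.437628) = -3.568191
x=0.780000, w=-3.568191: f=-9.170016 → w ← -3.568191 + 0.39·(-9.170016) = -7.144497
w(1.17) ≈ -7.1445

-7.1445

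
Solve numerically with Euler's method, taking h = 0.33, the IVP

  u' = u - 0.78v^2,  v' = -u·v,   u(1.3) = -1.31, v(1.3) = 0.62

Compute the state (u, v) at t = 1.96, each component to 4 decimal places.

Euler on (u,v): u_{n+1} = u_n + h·u', v_{n+1} = v_n + h·v'.
1.300000: (-1.310000, 0.620000); f=(-1.609832, 0.812200) → (-1.841245, 0.888026)
1.630000: (-1.841245, 0.888026); f=(-2.456345, 1.635073) → (-2.651838, 1.427600)
(u(1.96), v(1.96)) ≈ (-2.6518, 1.4276)

-2.6518, 1.4276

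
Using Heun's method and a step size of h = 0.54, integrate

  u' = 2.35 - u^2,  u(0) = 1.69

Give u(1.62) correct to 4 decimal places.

Heun: k1 = f(x_n, u_n); k2 = f(x_n + h, u_n + h·k1); u_{n+1} = u_n + (h/2)·(k1 + k2).
x=0.000000, u=1.690000:
  k1 = f(0.000000, 1.690000) = -0.506100
  k2 = f(0.540000, 1.416706) = 0.342944
  u ← 1.690000 + (0.54/2)·(-0.506100 + 0.342944) = 1.645948
x=0.540000, u=1.645948:
  k1 = f(0.540000, 1.645948) = -0.359145
  k2 = f(1.080000, 1.452010) = 0.241667
  u ← 1.645948 + (0.54/2)·(-0.359145 + 0.241667) = 1.614229
x=1.080000, u=1.614229:
  k1 = f(1.080000, 1.614229) = -0.255735
  k2 = f(1.620000, 1.476132) = 0.171035
  u ← 1.614229 + (0.54/2)·(-0.255735 + 0.171035) = 1.591360
u(1.62) ≈ 1.5914

1.5914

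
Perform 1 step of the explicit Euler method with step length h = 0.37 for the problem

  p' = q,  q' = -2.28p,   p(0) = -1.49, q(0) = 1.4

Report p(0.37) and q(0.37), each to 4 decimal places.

-0.9720, 2.6570

Euler on (p,q): p_{n+1} = p_n + h·p', q_{n+1} = q_n + h·q'.
0.000000: (-1.490000, 1.400000); f=(1.400000, 3.397200) → (-0.972000, 2.656964)
(p(0.37), q(0.37)) ≈ (-0.9720, 2.6570)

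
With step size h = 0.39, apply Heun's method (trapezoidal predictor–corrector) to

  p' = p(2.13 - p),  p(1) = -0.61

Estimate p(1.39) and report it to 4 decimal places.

Heun: k1 = f(t_n, p_n); k2 = f(t_n + h, p_n + h·k1); p_{n+1} = p_n + (h/2)·(k1 + k2).
t=1.000000, p=-0.610000:
  k1 = f(1.000000, -0.610000) = -1.671400
  k2 = f(1.390000, -1.261846) = -4.279987
  p ← -0.610000 + (0.39/2)·(-1.671400 + (-4.279987)) = -1.770521
p(1.39) ≈ -1.7705

-1.7705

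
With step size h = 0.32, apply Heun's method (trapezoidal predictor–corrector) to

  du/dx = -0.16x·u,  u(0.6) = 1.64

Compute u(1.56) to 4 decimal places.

Heun: k1 = f(x_n, u_n); k2 = f(x_n + h, u_n + h·k1); u_{n+1} = u_n + (h/2)·(k1 + k2).
x=0.600000, u=1.640000:
  k1 = f(0.600000, 1.640000) = -0.157440
  k2 = f(0.920000, 1.589619) = -0.233992
  u ← 1.640000 + (0.32/2)·(-0.157440 + (-0.233992)) = 1.577371
x=0.920000, u=1.577371:
  k1 = f(0.920000, 1.577371) = -0.232189
  k2 = f(1.240000, 1.503070) = -0.298209
  u ← 1.577371 + (0.32/2)·(-0.232189 + (-0.298209)) = 1.492507
x=1.240000, u=1.492507:
  k1 = f(1.240000, 1.492507) = -0.296113
  k2 = f(1.560000, 1.397751) = -0.348879
  u ← 1.492507 + (0.32/2)·(-0.296113 + (-0.348879)) = 1.389308
u(1.56) ≈ 1.3893

1.3893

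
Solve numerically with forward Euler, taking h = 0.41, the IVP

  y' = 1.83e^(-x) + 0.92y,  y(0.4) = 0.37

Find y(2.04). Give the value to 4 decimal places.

3.7299

Euler: y_{n+1} = y_n + h·f(x_n, y_n).
x=0.400000, y=0.370000: f=1.567086 → y ← 0.370000 + 0.41·1.567086 = 1.012505
x=0.810000, y=1.012505: f=1.745595 → y ← 1.012505 + 0.41·1.745595 = 1.728199
x=1.220000, y=1.728199: f=2.130214 → y ← 1.728199 + 0.41·2.130214 = 2.601587
x=1.630000, y=2.601587: f=2.752011 → y ← 2.601587 + 0.41·2.752011 = 3.729912
y(2.04) ≈ 3.7299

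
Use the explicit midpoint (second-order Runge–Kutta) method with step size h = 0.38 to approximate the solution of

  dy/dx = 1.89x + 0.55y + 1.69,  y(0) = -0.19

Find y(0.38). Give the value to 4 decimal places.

Midpoint: k1 = f(x_n, y_n); k2 = f(x_n + h/2, y_n + (h/2)·k1); y_{n+1} = y_n + h·k2.
x=0.000000, y=-0.190000:
  k1 = f(0.000000, -0.190000) = 1.585500
  k2 = f(0.190000, 0.111245) = 2.110285
  y ← -0.190000 + 0.38·2.110285 = 0.611908
y(0.38) ≈ 0.6119

0.6119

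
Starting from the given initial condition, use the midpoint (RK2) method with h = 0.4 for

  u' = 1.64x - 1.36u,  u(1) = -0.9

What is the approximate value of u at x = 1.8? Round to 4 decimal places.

Midpoint: k1 = f(x_n, u_n); k2 = f(x_n + h/2, u_n + (h/2)·k1); u_{n+1} = u_n + h·k2.
x=1.000000, u=-0.900000:
  k1 = f(1.000000, -0.900000) = 2.864000
  k2 = f(1.200000, -0.327200) = 2.412992
  u ← -0.900000 + 0.4·2.412992 = 0.065197
x=1.400000, u=0.065197:
  k1 = f(1.400000, 0.065197) = 2.207332
  k2 = f(1.600000, 0.506663) = 1.934938
  u ← 0.065197 + 0.4·1.934938 = 0.839172
u(1.8) ≈ 0.8392

0.8392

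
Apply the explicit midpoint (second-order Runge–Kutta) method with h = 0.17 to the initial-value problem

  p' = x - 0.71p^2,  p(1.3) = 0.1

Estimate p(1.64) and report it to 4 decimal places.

0.5702

Midpoint: k1 = f(x_n, p_n); k2 = f(x_n + h/2, p_n + (h/2)·k1); p_{n+1} = p_n + h·k2.
x=1.300000, p=0.100000:
  k1 = f(1.300000, 0.100000) = 1.292900
  k2 = f(1.385000, 0.209897) = 1.353720
  p ← 0.100000 + 0.17·1.353720 = 0.330132
x=1.470000, p=0.330132:
  k1 = f(1.470000, 0.330132) = 1.392619
  k2 = f(1.555000, 0.448505) = 1.412179
  p ← 0.330132 + 0.17·1.412179 = 0.570203
p(1.64) ≈ 0.5702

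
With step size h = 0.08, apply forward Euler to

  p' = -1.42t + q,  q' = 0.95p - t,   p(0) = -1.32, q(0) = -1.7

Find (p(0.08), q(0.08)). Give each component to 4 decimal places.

Euler on (p,q): p_{n+1} = p_n + h·p', q_{n+1} = q_n + h·q'.
0.000000: (-1.320000, -1.700000); f=(-1.700000, -1.254000) → (-1.456000, -1.800320)
(p(0.08), q(0.08)) ≈ (-1.4560, -1.8003)

-1.4560, -1.8003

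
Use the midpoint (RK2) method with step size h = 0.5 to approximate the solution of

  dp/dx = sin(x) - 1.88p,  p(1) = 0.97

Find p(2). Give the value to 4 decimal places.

Midpoint: k1 = f(x_n, p_n); k2 = f(x_n + h/2, p_n + (h/2)·k1); p_{n+1} = p_n + h·k2.
x=1.000000, p=0.970000:
  k1 = f(1.000000, 0.970000) = -0.982129
  k2 = f(1.250000, 0.724468) = -0.413015
  p ← 0.970000 + 0.5·(-0.413015) = 0.763493
x=1.500000, p=0.763493:
  k1 = f(1.500000, 0.763493) = -0.437871
  k2 = f(1.750000, 0.654025) = -0.245581
  p ← 0.763493 + 0.5·(-0.245581) = 0.640702
p(2) ≈ 0.6407

0.6407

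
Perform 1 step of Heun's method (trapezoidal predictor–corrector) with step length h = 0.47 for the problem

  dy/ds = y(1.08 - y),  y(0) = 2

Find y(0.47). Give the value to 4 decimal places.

Heun: k1 = f(s_n, y_n); k2 = f(s_n + h, y_n + h·k1); y_{n+1} = y_n + (h/2)·(k1 + k2).
s=0.000000, y=2.000000:
  k1 = f(0.000000, 2.000000) = -1.840000
  k2 = f(0.470000, 1.135200) = -0.062663
  y ← 2.000000 + (0.47/2)·(-1.840000 + (-0.062663)) = 1.552874
y(0.47) ≈ 1.5529

1.5529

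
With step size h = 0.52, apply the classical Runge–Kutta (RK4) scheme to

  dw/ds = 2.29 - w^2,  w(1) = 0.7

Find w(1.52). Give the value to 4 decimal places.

1.2811

RK4: k1 = f(s_n, w_n); k2 = f(s_n + h/2, w_n + (h/2)·k1); k3 = f(s_n + h/2, w_n + (h/2)·k2); k4 = f(s_n + h, w_n + h·k3); w_{n+1} = w_n + (h/6)·(k1 + 2k2 + 2k3 + k4).
s=1.000000, w=0.700000:
  k1 = f(1.000000, 0.700000) = 1.800000
  k2 = f(1.260000, 1.168000) = 0.925776
  k3 = f(1.260000, 0.940702) = 1.405080
  k4 = f(1.520000, 1.430642) = 0.243264
  w ← 0.700000 + (0.52/6)·(k1 + 2k2 + 2k3 + k4) = 1.281098
w(1.52) ≈ 1.2811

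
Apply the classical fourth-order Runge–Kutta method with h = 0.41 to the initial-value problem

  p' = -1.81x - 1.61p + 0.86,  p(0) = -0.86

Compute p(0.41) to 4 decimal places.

RK4: k1 = f(x_n, p_n); k2 = f(x_n + h/2, p_n + (h/2)·k1); k3 = f(x_n + h/2, p_n + (h/2)·k2); k4 = f(x_n + h, p_n + h·k3); p_{n+1} = p_n + (h/6)·(k1 + 2k2 + 2k3 + k4).
x=0.000000, p=-0.860000:
  k1 = f(0.000000, -0.860000) = 2.244600
  k2 = f(0.205000, -0.399857) = 1.132720
  k3 = f(0.205000, -0.627792) = 1.499696
  k4 = f(0.410000, -0.245125) = 0.512551
  p ← -0.860000 + (0.41/6)·(k1 + 2k2 + 2k3 + k4) = -0.311831
p(0.41) ≈ -0.3118

-0.3118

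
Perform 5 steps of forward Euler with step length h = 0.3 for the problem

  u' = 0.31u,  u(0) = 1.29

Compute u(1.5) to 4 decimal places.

2.0123

Euler: u_{n+1} = u_n + h·f(x_n, u_n).
x=0.000000, u=1.290000: f=0.399900 → u ← 1.290000 + 0.3·0.399900 = 1.409970
x=0.300000, u=1.409970: f=0.437091 → u ← 1.409970 + 0.3·0.437091 = 1.541097
x=0.600000, u=1.541097: f=0.477740 → u ← 1.541097 + 0.3·0.477740 = 1.684419
x=0.900000, u=1.684419: f=0.522170 → u ← 1.684419 + 0.3·0.522170 = 1.841070
x=1.200000, u=1.841070: f=0.570732 → u ← 1.841070 + 0.3·0.570732 = 2.012290
u(1.5) ≈ 2.0123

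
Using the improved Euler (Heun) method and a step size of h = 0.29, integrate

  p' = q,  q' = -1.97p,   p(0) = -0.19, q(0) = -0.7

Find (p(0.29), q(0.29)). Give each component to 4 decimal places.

Heun on (p,q): k1 = f(t_n, state_n); k2 = f(t_n + h, state_n + h·k1); state_{n+1} = state_n + (h/2)·(k1 + k2).
0.000000: (-0.190000, -0.700000)
  k1 = (-0.700000, 0.374300)
  predictor → (-0.393000, -0.591453)
  k2 = (-0.591453, 0.774210)
  → (-0.377261, -0.533466)
(p(0.29), q(0.29)) ≈ (-0.3773, -0.5335)

-0.3773, -0.5335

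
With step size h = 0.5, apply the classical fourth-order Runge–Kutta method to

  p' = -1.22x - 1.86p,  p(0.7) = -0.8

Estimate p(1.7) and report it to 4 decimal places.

RK4: k1 = f(x_n, p_n); k2 = f(x_n + h/2, p_n + (h/2)·k1); k3 = f(x_n + h/2, p_n + (h/2)·k2); k4 = f(x_n + h, p_n + h·k3); p_{n+1} = p_n + (h/6)·(k1 + 2k2 + 2k3 + k4).
x=0.700000, p=-0.800000:
  k1 = f(0.700000, -0.800000) = 0.634000
  k2 = f(0.950000, -0.641500) = 0.034190
  k3 = f(0.950000, -0.791453) = 0.313102
  k4 = f(1.200000, -0.643449) = -0.267185
  p ← -0.800000 + (0.5/6)·(k1 + 2k2 + 2k3 + k4) = -0.711550
x=1.200000, p=-0.711550:
  k1 = f(1.200000, -0.711550) = -0.140517
  k2 = f(1.450000, -0.746679) = -0.380176
  k3 = f(1.450000, -0.806594) = -0.268735
  k4 = f(1.700000, -0.845917) = -0.500594
  p ← -0.711550 + (0.5/6)·(k1 + 2k2 + 2k3 + k4) = -0.873128
p(1.7) ≈ -0.8731

-0.8731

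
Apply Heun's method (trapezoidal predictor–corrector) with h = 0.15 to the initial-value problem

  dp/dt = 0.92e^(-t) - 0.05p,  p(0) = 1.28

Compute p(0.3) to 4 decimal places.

1.4979

Heun: k1 = f(t_n, p_n); k2 = f(t_n + h, p_n + h·k1); p_{n+1} = p_n + (h/2)·(k1 + k2).
t=0.000000, p=1.280000:
  k1 = f(0.000000, 1.280000) = 0.856000
  k2 = f(0.150000, 1.408400) = 0.721431
  p ← 1.280000 + (0.15/2)·(0.856000 + 0.721431) = 1.398307
t=0.150000, p=1.398307:
  k1 = f(0.150000, 1.398307) = 0.721936
  k2 = f(0.300000, 1.506598) = 0.606223
  p ← 1.398307 + (0.15/2)·(0.721936 + 0.606223) = 1.497919
p(0.3) ≈ 1.4979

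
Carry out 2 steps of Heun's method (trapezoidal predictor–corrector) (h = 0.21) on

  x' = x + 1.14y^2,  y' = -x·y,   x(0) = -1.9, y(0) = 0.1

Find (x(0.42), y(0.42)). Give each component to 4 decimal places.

-2.8697, 0.2593

Heun on (x,y): k1 = f(t_n, state_n); k2 = f(t_n + h, state_n + h·k1); state_{n+1} = state_n + (h/2)·(k1 + k2).
0.000000: (-1.900000, 0.100000)
  k1 = (-1.888600, 0.190000)
  predictor → (-2.296606, 0.139900)
  k2 = (-2.274294, 0.321295)
  → (-2.337104, 0.153686)
0.210000: (-2.337104, 0.153686)
  k1 = (-2.310178, 0.359180)
  predictor → (-2.822241, 0.229114)
  k2 = (-2.762399, 0.646614)
  → (-2.869724, 0.259294)
(x(0.42), y(0.42)) ≈ (-2.8697, 0.2593)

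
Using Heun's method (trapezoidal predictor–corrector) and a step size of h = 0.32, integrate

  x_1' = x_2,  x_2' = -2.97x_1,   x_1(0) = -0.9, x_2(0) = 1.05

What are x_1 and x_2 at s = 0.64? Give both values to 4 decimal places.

Heun on (x_1,x_2): k1 = f(s_n, state_n); k2 = f(s_n + h, state_n + h·k1); state_{n+1} = state_n + (h/2)·(k1 + k2).
0.000000: (-0.900000, 1.050000)
  k1 = (1.050000, 2.673000)
  predictor → (-0.564000, 1.905360)
  k2 = (1.905360, 1.675080)
  → (-0.427142, 1.745693)
0.320000: (-0.427142, 1.745693)
  k1 = (1.745693, 1.268613)
  predictor → (0.131479, 2.151649)
  k2 = (2.151649, -0.390494)
  → (0.196432, 1.886192)
(x_1(0.64), x_2(0.64)) ≈ (0.1964, 1.8862)

0.1964, 1.8862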